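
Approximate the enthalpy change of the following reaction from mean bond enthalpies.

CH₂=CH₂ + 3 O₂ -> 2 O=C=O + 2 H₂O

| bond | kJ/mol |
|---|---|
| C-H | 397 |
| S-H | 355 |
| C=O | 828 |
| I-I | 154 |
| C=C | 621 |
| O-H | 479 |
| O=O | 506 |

Bonds broken (reactants):
  C-H: 4 × 397 = 1588
  C=C: 1 × 621 = 621
  O=O: 3 × 506 = 1518
  Σ(broken) = 3727 kJ
Bonds formed (products):
  C=O: 4 × 828 = 3312
  O-H: 4 × 479 = 1916
  Σ(formed) = 5228 kJ
ΔH = Σ(broken) − Σ(formed) = 3727 − 5228 = −1501 kJ

ΔH ≈ −1501 kJ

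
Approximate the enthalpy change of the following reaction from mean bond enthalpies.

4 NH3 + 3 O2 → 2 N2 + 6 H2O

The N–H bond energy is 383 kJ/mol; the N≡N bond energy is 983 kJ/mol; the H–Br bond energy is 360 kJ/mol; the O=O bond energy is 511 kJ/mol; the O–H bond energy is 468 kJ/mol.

ΔH ≈ −1453 kJ

Bonds broken (reactants):
  N–H: 12 × 383 = 4596
  O=O: 3 × 511 = 1533
  Σ(broken) = 6129 kJ
Bonds formed (products):
  N≡N: 2 × 983 = 1966
  O–H: 12 × 468 = 5616
  Σ(formed) = 7582 kJ
ΔH = Σ(broken) − Σ(formed) = 6129 − 7582 = −1453 kJ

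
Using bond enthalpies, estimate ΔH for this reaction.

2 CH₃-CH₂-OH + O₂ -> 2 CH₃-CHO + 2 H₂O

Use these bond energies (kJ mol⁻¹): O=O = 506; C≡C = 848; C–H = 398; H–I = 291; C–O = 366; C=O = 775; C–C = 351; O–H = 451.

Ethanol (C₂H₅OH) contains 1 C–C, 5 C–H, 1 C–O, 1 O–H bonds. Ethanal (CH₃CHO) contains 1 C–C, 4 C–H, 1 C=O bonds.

Bonds broken (reactants):
  C–C: 2 × 351 = 702
  C–H: 10 × 398 = 3980
  C–O: 2 × 366 = 732
  O–H: 2 × 451 = 902
  O=O: 1 × 506 = 506
  Σ(broken) = 6822 kJ
Bonds formed (products):
  C–C: 2 × 351 = 702
  C–H: 8 × 398 = 3184
  C=O: 2 × 775 = 1550
  O–H: 4 × 451 = 1804
  Σ(formed) = 7240 kJ
ΔH = Σ(broken) − Σ(formed) = 6822 − 7240 = −418 kJ

ΔH ≈ −418 kJ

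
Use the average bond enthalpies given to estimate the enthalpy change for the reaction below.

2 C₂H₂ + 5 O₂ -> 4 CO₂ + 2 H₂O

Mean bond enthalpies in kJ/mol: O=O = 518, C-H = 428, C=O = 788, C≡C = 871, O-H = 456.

ΔH ≈ −2084 kJ

Bonds broken (reactants):
  C≡C: 2 × 871 = 1742
  C-H: 4 × 428 = 1712
  O=O: 5 × 518 = 2590
  Σ(broken) = 6044 kJ
Bonds formed (products):
  C=O: 8 × 788 = 6304
  O-H: 4 × 456 = 1824
  Σ(formed) = 8128 kJ
ΔH = Σ(broken) − Σ(formed) = 6044 − 8128 = −2084 kJ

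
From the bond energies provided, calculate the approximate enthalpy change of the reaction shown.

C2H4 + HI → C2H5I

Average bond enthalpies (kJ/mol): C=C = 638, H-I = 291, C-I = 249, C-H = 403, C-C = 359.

ΔH ≈ −82 kJ

Bonds broken (reactants):
  C-H: 4 × 403 = 1612
  C=C: 1 × 638 = 638
  H-I: 1 × 291 = 291
  Σ(broken) = 2541 kJ
Bonds formed (products):
  C-C: 1 × 359 = 359
  C-H: 5 × 403 = 2015
  C-I: 1 × 249 = 249
  Σ(formed) = 2623 kJ
ΔH = Σ(broken) − Σ(formed) = 2541 − 2623 = −82 kJ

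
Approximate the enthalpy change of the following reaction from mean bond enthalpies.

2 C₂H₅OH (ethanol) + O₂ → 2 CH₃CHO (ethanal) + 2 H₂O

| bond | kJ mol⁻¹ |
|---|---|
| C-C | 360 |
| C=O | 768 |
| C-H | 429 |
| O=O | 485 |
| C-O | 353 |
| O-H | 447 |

ΔH ≈ −381 kJ

Bonds broken (reactants):
  C-C: 2 × 360 = 720
  C-H: 10 × 429 = 4290
  C-O: 2 × 353 = 706
  O-H: 2 × 447 = 894
  O=O: 1 × 485 = 485
  Σ(broken) = 7095 kJ
Bonds formed (products):
  C-C: 2 × 360 = 720
  C-H: 8 × 429 = 3432
  C=O: 2 × 768 = 1536
  O-H: 4 × 447 = 1788
  Σ(formed) = 7476 kJ
ΔH = Σ(broken) − Σ(formed) = 7095 − 7476 = −381 kJ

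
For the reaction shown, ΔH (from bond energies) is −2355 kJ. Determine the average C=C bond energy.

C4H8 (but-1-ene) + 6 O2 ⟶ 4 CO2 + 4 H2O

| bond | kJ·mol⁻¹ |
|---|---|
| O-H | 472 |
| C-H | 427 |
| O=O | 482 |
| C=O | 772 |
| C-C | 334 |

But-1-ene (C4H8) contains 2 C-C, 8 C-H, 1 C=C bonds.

Let D be the C=C bond energy.
Σ(broken) = 2×334 + 8×427 + 1×D + 6×482 = 6976 + D
Σ(formed) = 8×772 + 8×472 = 9952
ΔH = Σ(broken) − Σ(formed) = (6976 + D) − (9952) = −2976 + D
Setting this equal to −2355 kJ gives D = 621 kJ/mol.

D(C=C) ≈ 621 kJ/mol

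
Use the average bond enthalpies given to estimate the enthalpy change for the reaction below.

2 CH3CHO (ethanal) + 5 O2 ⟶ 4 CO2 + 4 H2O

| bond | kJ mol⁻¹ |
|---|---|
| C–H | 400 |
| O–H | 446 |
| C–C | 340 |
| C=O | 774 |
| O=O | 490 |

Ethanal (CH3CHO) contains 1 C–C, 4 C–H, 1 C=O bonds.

ΔH ≈ −1882 kJ

Bonds broken (reactants):
  C–C: 2 × 340 = 680
  C–H: 8 × 400 = 3200
  C=O: 2 × 774 = 1548
  O=O: 5 × 490 = 2450
  Σ(broken) = 7878 kJ
Bonds formed (products):
  C=O: 8 × 774 = 6192
  O–H: 8 × 446 = 3568
  Σ(formed) = 9760 kJ
ΔH = Σ(broken) − Σ(formed) = 7878 − 9760 = −1882 kJ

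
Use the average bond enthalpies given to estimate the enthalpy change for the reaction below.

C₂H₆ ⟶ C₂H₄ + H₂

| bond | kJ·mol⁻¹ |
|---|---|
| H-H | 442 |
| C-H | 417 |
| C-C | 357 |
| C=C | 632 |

ΔH ≈ +117 kJ

Bonds broken (reactants):
  C-C: 1 × 357 = 357
  C-H: 6 × 417 = 2502
  Σ(broken) = 2859 kJ
Bonds formed (products):
  C-H: 4 × 417 = 1668
  C=C: 1 × 632 = 632
  H-H: 1 × 442 = 442
  Σ(formed) = 2742 kJ
ΔH = Σ(broken) − Σ(formed) = 2859 − 2742 = +117 kJ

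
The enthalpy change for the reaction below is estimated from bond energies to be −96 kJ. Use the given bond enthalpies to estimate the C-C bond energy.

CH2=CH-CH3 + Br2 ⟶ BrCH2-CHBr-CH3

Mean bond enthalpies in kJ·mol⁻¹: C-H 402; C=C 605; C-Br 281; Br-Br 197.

Let D be the C-C bond energy.
Σ(broken) = 1×197 + 1×D + 6×402 + 1×605 = 3214 + D
Σ(formed) = 2×281 + 2×D + 6×402 = 2974 + 2D
ΔH = Σ(broken) − Σ(formed) = (3214 + D) − (2974 + 2D) = +240 − D
Setting this equal to −96 kJ gives D = 336 kJ/mol.

D(C-C) ≈ 336 kJ/mol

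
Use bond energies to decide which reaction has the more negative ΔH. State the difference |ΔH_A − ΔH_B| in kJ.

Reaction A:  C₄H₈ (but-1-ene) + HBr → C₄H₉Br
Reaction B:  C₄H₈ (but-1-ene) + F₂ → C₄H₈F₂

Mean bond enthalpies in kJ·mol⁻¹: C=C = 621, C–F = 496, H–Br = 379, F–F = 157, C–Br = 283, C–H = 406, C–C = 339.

Reaction B, by 525 kJ

Reaction A:
  Bonds broken (reactants):
    C–C: 2 × 339 = 678
    C–H: 8 × 406 = 3248
    C=C: 1 × 621 = 621
    H–Br: 1 × 379 = 379
    Σ(broken) = 4926 kJ
  Bonds formed (products):
    C–Br: 1 × 283 = 283
    C–C: 3 × 339 = 1017
    C–H: 9 × 406 = 3654
    Σ(formed) = 4954 kJ
  ΔH_A = 4926 − 4954 = −28 kJ
Reaction B:
  Bonds broken (reactants):
    C–C: 2 × 339 = 678
    C–H: 8 × 406 = 3248
    C=C: 1 × 621 = 621
    F–F: 1 × 157 = 157
    Σ(broken) = 4704 kJ
  Bonds formed (products):
    C–C: 3 × 339 = 1017
    C–F: 2 × 496 = 992
    C–H: 8 × 406 = 3248
    Σ(formed) = 5257 kJ
  ΔH_B = 4704 − 5257 = −553 kJ
ΔH_A − ΔH_B = +525 kJ, so reaction B has the more negative ΔH; |ΔH_A − ΔH_B| = 525 kJ.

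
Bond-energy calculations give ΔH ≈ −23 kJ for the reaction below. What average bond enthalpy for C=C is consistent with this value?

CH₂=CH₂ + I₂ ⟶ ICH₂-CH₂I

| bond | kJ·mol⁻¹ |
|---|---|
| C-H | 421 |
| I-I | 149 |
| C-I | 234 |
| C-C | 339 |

D(C=C) ≈ 635 kJ/mol

Let D be the C=C bond energy.
Σ(broken) = 4×421 + 1×D + 1×149 = 1833 + D
Σ(formed) = 1×339 + 4×421 + 2×234 = 2491
ΔH = Σ(broken) − Σ(formed) = (1833 + D) − (2491) = −658 + D
Setting this equal to −23 kJ gives D = 635 kJ/mol.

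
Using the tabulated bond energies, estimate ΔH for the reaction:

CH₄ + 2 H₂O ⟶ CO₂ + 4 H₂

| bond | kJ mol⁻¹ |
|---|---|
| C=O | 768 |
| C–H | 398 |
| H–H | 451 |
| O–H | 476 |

Bonds broken (reactants):
  C–H: 4 × 398 = 1592
  O–H: 4 × 476 = 1904
  Σ(broken) = 3496 kJ
Bonds formed (products):
  C=O: 2 × 768 = 1536
  H–H: 4 × 451 = 1804
  Σ(formed) = 3340 kJ
ΔH = Σ(broken) − Σ(formed) = 3496 − 3340 = +156 kJ

ΔH ≈ +156 kJ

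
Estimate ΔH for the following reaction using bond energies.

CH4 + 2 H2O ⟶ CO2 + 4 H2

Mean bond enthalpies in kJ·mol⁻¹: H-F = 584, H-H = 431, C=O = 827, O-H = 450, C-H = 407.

ΔH ≈ +50 kJ

Bonds broken (reactants):
  C-H: 4 × 407 = 1628
  O-H: 4 × 450 = 1800
  Σ(broken) = 3428 kJ
Bonds formed (products):
  C=O: 2 × 827 = 1654
  H-H: 4 × 431 = 1724
  Σ(formed) = 3378 kJ
ΔH = Σ(broken) − Σ(formed) = 3428 − 3378 = +50 kJ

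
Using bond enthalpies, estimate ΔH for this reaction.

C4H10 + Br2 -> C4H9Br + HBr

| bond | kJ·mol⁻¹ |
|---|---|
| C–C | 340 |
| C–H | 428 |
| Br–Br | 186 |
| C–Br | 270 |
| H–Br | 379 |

Bonds broken (reactants):
  Br–Br: 1 × 186 = 186
  C–C: 3 × 340 = 1020
  C–H: 10 × 428 = 4280
  Σ(broken) = 5486 kJ
Bonds formed (products):
  C–Br: 1 × 270 = 270
  C–C: 3 × 340 = 1020
  C–H: 9 × 428 = 3852
  H–Br: 1 × 379 = 379
  Σ(formed) = 5521 kJ
ΔH = Σ(broken) − Σ(formed) = 5486 − 5521 = −35 kJ

ΔH ≈ −35 kJ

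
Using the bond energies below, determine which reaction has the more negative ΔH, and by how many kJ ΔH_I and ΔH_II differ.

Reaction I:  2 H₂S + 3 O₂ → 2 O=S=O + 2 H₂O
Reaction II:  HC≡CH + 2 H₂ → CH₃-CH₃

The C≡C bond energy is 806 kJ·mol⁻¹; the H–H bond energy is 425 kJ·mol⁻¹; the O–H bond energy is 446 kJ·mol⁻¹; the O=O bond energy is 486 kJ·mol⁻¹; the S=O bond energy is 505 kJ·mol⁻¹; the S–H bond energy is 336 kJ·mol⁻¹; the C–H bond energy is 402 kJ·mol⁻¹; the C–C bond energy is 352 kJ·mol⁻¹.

Reaction I, by 698 kJ

Reaction I:
  Bonds broken (reactants):
    O=O: 3 × 486 = 1458
    S–H: 4 × 336 = 1344
    Σ(broken) = 2802 kJ
  Bonds formed (products):
    O–H: 4 × 446 = 1784
    S=O: 4 × 505 = 2020
    Σ(formed) = 3804 kJ
  ΔH_I = 2802 − 3804 = −1002 kJ
Reaction II:
  Bonds broken (reactants):
    C≡C: 1 × 806 = 806
    C–H: 2 × 402 = 804
    H–H: 2 × 425 = 850
    Σ(broken) = 2460 kJ
  Bonds formed (products):
    C–C: 1 × 352 = 352
    C–H: 6 × 402 = 2412
    Σ(formed) = 2764 kJ
  ΔH_II = 2460 − 2764 = −304 kJ
ΔH_I − ΔH_II = −698 kJ, so reaction I has the more negative ΔH; |ΔH_I − ΔH_II| = 698 kJ.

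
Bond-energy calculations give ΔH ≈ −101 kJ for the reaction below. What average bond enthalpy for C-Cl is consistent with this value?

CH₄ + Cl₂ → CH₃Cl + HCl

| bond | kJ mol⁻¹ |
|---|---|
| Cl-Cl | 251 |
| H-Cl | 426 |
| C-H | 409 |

D(C-Cl) ≈ 335 kJ/mol

Let D be the C-Cl bond energy.
Σ(broken) = 4×409 + 1×251 = 1887
Σ(formed) = 1×D + 3×409 + 1×426 = 1653 + D
ΔH = Σ(broken) − Σ(formed) = (1887) − (1653 + D) = +234 − D
Setting this equal to −101 kJ gives D = 335 kJ/mol.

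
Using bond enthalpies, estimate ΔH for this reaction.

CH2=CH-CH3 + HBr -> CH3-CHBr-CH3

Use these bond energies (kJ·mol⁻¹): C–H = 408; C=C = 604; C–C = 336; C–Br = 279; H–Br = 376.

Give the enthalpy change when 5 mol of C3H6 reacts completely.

ΔH = −215 kJ

Bonds broken (reactants):
  C–C: 1 × 336 = 336
  C–H: 6 × 408 = 2448
  C=C: 1 × 604 = 604
  H–Br: 1 × 376 = 376
  Σ(broken) = 3764 kJ
Bonds formed (products):
  C–Br: 1 × 279 = 279
  C–C: 2 × 336 = 672
  C–H: 7 × 408 = 2856
  Σ(formed) = 3807 kJ
ΔH = Σ(broken) − Σ(formed) = 3764 − 3807 = −43 kJ
For 5× the reaction as written: 5 × (−43) = −215 kJ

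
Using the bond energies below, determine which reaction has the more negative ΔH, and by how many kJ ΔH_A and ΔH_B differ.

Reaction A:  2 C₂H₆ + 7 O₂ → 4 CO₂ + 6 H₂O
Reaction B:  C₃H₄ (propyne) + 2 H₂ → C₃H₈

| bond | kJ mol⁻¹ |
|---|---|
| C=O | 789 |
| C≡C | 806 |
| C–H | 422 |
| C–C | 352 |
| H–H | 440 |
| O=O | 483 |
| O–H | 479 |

Reaction A, by 2557 kJ

Reaction A:
  Bonds broken (reactants):
    C–C: 2 × 352 = 704
    C–H: 12 × 422 = 5064
    O=O: 7 × 483 = 3381
    Σ(broken) = 9149 kJ
  Bonds formed (products):
    C=O: 8 × 789 = 6312
    O–H: 12 × 479 = 5748
    Σ(formed) = 12060 kJ
  ΔH_A = 9149 − 12060 = −2911 kJ
Reaction B:
  Bonds broken (reactants):
    C≡C: 1 × 806 = 806
    C–C: 1 × 352 = 352
    C–H: 4 × 422 = 1688
    H–H: 2 × 440 = 880
    Σ(broken) = 3726 kJ
  Bonds formed (products):
    C–C: 2 × 352 = 704
    C–H: 8 × 422 = 3376
    Σ(formed) = 4080 kJ
  ΔH_B = 3726 − 4080 = −354 kJ
ΔH_A − ΔH_B = −2557 kJ, so reaction A has the more negative ΔH; |ΔH_A − ΔH_B| = 2557 kJ.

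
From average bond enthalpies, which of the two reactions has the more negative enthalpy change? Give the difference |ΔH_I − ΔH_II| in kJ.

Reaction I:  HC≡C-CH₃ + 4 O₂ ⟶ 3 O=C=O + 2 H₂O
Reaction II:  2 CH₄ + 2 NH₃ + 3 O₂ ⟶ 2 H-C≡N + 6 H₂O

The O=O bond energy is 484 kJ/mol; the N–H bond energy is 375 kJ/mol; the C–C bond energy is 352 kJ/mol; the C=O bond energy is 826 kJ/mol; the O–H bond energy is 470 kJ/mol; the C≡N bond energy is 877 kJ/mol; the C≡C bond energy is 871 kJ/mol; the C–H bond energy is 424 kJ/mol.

Reaction I, by 833 kJ

Reaction I:
  Bonds broken (reactants):
    C≡C: 1 × 871 = 871
    C–C: 1 × 352 = 352
    C–H: 4 × 424 = 1696
    O=O: 4 × 484 = 1936
    Σ(broken) = 4855 kJ
  Bonds formed (products):
    C=O: 6 × 826 = 4956
    O–H: 4 × 470 = 1880
    Σ(formed) = 6836 kJ
  ΔH_I = 4855 − 6836 = −1981 kJ
Reaction II:
  Bonds broken (reactants):
    C–H: 8 × 424 = 3392
    N–H: 6 × 375 = 2250
    O=O: 3 × 484 = 1452
    Σ(broken) = 7094 kJ
  Bonds formed (products):
    C≡N: 2 × 877 = 1754
    C–H: 2 × 424 = 848
    O–H: 12 × 470 = 5640
    Σ(formed) = 8242 kJ
  ΔH_II = 7094 − 8242 = −1148 kJ
ΔH_I − ΔH_II = −833 kJ, so reaction I has the more negative ΔH; |ΔH_I − ΔH_II| = 833 kJ.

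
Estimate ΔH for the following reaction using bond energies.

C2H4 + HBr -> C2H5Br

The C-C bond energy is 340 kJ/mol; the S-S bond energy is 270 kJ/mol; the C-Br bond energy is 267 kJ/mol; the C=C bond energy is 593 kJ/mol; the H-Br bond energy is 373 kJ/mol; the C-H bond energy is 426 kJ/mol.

ΔH ≈ −67 kJ

Bonds broken (reactants):
  C-H: 4 × 426 = 1704
  C=C: 1 × 593 = 593
  H-Br: 1 × 373 = 373
  Σ(broken) = 2670 kJ
Bonds formed (products):
  C-Br: 1 × 267 = 267
  C-C: 1 × 340 = 340
  C-H: 5 × 426 = 2130
  Σ(formed) = 2737 kJ
ΔH = Σ(broken) − Σ(formed) = 2670 − 2737 = −67 kJ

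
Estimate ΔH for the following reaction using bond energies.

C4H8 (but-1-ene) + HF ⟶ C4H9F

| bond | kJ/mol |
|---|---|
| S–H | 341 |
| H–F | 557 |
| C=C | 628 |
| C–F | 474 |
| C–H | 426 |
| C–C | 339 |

ΔH ≈ −54 kJ

Bonds broken (reactants):
  C–C: 2 × 339 = 678
  C–H: 8 × 426 = 3408
  C=C: 1 × 628 = 628
  H–F: 1 × 557 = 557
  Σ(broken) = 5271 kJ
Bonds formed (products):
  C–C: 3 × 339 = 1017
  C–F: 1 × 474 = 474
  C–H: 9 × 426 = 3834
  Σ(formed) = 5325 kJ
ΔH = Σ(broken) − Σ(formed) = 5271 − 5325 = −54 kJ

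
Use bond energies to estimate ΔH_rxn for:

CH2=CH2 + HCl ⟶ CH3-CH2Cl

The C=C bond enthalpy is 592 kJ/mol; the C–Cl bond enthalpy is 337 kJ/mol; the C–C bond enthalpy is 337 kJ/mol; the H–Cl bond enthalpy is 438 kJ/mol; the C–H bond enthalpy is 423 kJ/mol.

ΔH ≈ −67 kJ

Bonds broken (reactants):
  C–H: 4 × 423 = 1692
  C=C: 1 × 592 = 592
  H–Cl: 1 × 438 = 438
  Σ(broken) = 2722 kJ
Bonds formed (products):
  C–C: 1 × 337 = 337
  C–Cl: 1 × 337 = 337
  C–H: 5 × 423 = 2115
  Σ(formed) = 2789 kJ
ΔH = Σ(broken) − Σ(formed) = 2722 − 2789 = −67 kJ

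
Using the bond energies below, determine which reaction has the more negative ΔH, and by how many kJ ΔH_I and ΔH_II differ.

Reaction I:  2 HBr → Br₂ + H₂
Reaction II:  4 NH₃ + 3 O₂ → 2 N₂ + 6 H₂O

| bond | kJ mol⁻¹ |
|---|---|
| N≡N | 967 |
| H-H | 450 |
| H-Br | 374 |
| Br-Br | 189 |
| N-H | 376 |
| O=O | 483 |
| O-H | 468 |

Reaction II, by 1698 kJ

Reaction I:
  Bonds broken (reactants):
    H-Br: 2 × 374 = 748
    Σ(broken) = 748 kJ
  Bonds formed (products):
    Br-Br: 1 × 189 = 189
    H-H: 1 × 450 = 450
    Σ(formed) = 639 kJ
  ΔH_I = 748 − 639 = +109 kJ
Reaction II:
  Bonds broken (reactants):
    N-H: 12 × 376 = 4512
    O=O: 3 × 483 = 1449
    Σ(broken) = 5961 kJ
  Bonds formed (products):
    N≡N: 2 × 967 = 1934
    O-H: 12 × 468 = 5616
    Σ(formed) = 7550 kJ
  ΔH_II = 5961 − 7550 = −1589 kJ
ΔH_I − ΔH_II = +1698 kJ, so reaction II has the more negative ΔH; |ΔH_I − ΔH_II| = 1698 kJ.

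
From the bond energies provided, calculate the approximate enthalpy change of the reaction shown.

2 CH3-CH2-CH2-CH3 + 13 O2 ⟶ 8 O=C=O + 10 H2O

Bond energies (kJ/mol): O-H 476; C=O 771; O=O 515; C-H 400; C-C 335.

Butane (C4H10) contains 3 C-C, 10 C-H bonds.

ΔH ≈ −5151 kJ

Bonds broken (reactants):
  C-C: 6 × 335 = 2010
  C-H: 20 × 400 = 8000
  O=O: 13 × 515 = 6695
  Σ(broken) = 16705 kJ
Bonds formed (products):
  C=O: 16 × 771 = 12336
  O-H: 20 × 476 = 9520
  Σ(formed) = 21856 kJ
ΔH = Σ(broken) − Σ(formed) = 16705 − 21856 = −5151 kJ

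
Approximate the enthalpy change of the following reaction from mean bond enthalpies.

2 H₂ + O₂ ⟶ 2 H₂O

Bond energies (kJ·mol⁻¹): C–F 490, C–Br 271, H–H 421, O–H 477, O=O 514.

Bonds broken (reactants):
  H–H: 2 × 421 = 842
  O=O: 1 × 514 = 514
  Σ(broken) = 1356 kJ
Bonds formed (products):
  O–H: 4 × 477 = 1908
  Σ(formed) = 1908 kJ
ΔH = Σ(broken) − Σ(formed) = 1356 − 1908 = −552 kJ

ΔH ≈ −552 kJ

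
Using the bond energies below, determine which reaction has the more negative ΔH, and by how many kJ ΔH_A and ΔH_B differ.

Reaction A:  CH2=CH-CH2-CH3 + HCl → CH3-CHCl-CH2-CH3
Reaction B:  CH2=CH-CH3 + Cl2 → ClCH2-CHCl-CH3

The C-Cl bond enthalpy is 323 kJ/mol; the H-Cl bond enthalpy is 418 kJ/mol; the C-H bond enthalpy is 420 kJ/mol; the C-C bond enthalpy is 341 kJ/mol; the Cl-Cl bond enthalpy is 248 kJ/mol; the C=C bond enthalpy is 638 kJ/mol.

Reaction A:
  Bonds broken (reactants):
    C-C: 2 × 341 = 682
    C-H: 8 × 420 = 3360
    C=C: 1 × 638 = 638
    H-Cl: 1 × 418 = 418
    Σ(broken) = 5098 kJ
  Bonds formed (products):
    C-C: 3 × 341 = 1023
    C-Cl: 1 × 323 = 323
    C-H: 9 × 420 = 3780
    Σ(formed) = 5126 kJ
  ΔH_A = 5098 − 5126 = −28 kJ
Reaction B:
  Bonds broken (reactants):
    C-C: 1 × 341 = 341
    C-H: 6 × 420 = 2520
    C=C: 1 × 638 = 638
    Cl-Cl: 1 × 248 = 248
    Σ(broken) = 3747 kJ
  Bonds formed (products):
    C-C: 2 × 341 = 682
    C-Cl: 2 × 323 = 646
    C-H: 6 × 420 = 2520
    Σ(formed) = 3848 kJ
  ΔH_B = 3747 − 3848 = −101 kJ
ΔH_A − ΔH_B = +73 kJ, so reaction B has the more negative ΔH; |ΔH_A − ΔH_B| = 73 kJ.

Reaction B, by 73 kJ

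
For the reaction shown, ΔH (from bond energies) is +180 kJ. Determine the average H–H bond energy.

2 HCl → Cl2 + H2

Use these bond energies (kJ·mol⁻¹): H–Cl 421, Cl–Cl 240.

D(H–H) ≈ 422 kJ/mol

Let D be the H–H bond energy.
Σ(broken) = 2×421 = 842
Σ(formed) = 1×240 + 1×D = 240 + D
ΔH = Σ(broken) − Σ(formed) = (842) − (240 + D) = +602 − D
Setting this equal to +180 kJ gives D = 422 kJ/mol.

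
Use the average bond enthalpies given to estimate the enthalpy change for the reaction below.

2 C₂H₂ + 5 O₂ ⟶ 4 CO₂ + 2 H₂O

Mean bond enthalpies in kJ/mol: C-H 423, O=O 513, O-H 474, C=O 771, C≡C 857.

Bonds broken (reactants):
  C≡C: 2 × 857 = 1714
  C-H: 4 × 423 = 1692
  O=O: 5 × 513 = 2565
  Σ(broken) = 5971 kJ
Bonds formed (products):
  C=O: 8 × 771 = 6168
  O-H: 4 × 474 = 1896
  Σ(formed) = 8064 kJ
ΔH = Σ(broken) − Σ(formed) = 5971 − 8064 = −2093 kJ

ΔH ≈ −2093 kJ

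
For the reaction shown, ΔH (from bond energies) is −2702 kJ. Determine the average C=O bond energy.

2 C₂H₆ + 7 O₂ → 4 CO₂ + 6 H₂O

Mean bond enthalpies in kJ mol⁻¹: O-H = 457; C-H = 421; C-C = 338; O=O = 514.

Let D be the C=O bond energy.
Σ(broken) = 2×338 + 12×421 + 7×514 = 9326
Σ(formed) = 8×D + 12×457 = 5484 + 8D
ΔH = Σ(broken) − Σ(formed) = (9326) − (5484 + 8D) = +3842 − 8D
Setting this equal to −2702 kJ gives 8D = 6544, so D = 818 kJ/mol.

D(C=O) ≈ 818 kJ/mol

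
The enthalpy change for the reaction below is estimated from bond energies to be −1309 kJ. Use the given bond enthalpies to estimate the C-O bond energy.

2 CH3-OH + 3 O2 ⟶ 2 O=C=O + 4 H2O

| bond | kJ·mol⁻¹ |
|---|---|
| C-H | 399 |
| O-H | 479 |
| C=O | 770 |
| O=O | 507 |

Let D be the C-O bond energy.
Σ(broken) = 6×399 + 2×D + 2×479 + 3×507 = 4873 + 2D
Σ(formed) = 4×770 + 8×479 = 6912
ΔH = Σ(broken) − Σ(formed) = (4873 + 2D) − (6912) = −2039 + 2D
Setting this equal to −1309 kJ gives 2D = 730, so D = 365 kJ/mol.

D(C-O) ≈ 365 kJ/mol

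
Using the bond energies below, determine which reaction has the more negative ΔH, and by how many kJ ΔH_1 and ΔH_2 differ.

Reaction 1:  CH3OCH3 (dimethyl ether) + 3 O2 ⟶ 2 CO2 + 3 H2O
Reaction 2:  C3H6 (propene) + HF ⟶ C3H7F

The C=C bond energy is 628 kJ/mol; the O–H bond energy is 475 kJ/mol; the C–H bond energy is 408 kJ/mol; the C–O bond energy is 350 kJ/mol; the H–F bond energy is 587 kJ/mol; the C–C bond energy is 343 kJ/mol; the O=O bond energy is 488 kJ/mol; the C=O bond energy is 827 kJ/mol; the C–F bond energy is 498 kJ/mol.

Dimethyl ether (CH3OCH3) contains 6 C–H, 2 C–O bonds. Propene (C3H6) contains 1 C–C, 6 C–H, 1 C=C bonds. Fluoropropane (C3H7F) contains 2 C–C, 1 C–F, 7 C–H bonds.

Reaction 1:
  Bonds broken (reactants):
    C–H: 6 × 408 = 2448
    C–O: 2 × 350 = 700
    O=O: 3 × 488 = 1464
    Σ(broken) = 4612 kJ
  Bonds formed (products):
    C=O: 4 × 827 = 3308
    O–H: 6 × 475 = 2850
    Σ(formed) = 6158 kJ
  ΔH_1 = 4612 − 6158 = −1546 kJ
Reaction 2:
  Bonds broken (reactants):
    C–C: 1 × 343 = 343
    C–H: 6 × 408 = 2448
    C=C: 1 × 628 = 628
    H–F: 1 × 587 = 587
    Σ(broken) = 4006 kJ
  Bonds formed (products):
    C–C: 2 × 343 = 686
    C–F: 1 × 498 = 498
    C–H: 7 × 408 = 2856
    Σ(formed) = 4040 kJ
  ΔH_2 = 4006 − 4040 = −34 kJ
ΔH_1 − ΔH_2 = −1512 kJ, so reaction 1 has the more negative ΔH; |ΔH_1 − ΔH_2| = 1512 kJ.

Reaction 1, by 1512 kJ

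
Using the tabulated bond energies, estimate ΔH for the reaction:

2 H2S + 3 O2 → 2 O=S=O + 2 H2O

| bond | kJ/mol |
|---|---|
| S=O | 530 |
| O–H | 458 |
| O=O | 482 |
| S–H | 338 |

ΔH ≈ −1154 kJ

Bonds broken (reactants):
  O=O: 3 × 482 = 1446
  S–H: 4 × 338 = 1352
  Σ(broken) = 2798 kJ
Bonds formed (products):
  O–H: 4 × 458 = 1832
  S=O: 4 × 530 = 2120
  Σ(formed) = 3952 kJ
ΔH = Σ(broken) − Σ(formed) = 2798 − 3952 = −1154 kJ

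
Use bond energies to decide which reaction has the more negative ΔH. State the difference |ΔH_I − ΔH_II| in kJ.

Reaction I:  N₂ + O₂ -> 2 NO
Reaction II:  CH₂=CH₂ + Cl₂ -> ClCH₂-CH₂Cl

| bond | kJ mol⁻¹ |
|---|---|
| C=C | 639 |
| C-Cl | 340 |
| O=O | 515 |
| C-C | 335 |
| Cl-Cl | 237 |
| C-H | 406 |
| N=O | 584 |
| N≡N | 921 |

Reaction I:
  Bonds broken (reactants):
    N≡N: 1 × 921 = 921
    O=O: 1 × 515 = 515
    Σ(broken) = 1436 kJ
  Bonds formed (products):
    N=O: 2 × 584 = 1168
    Σ(formed) = 1168 kJ
  ΔH_I = 1436 − 1168 = +268 kJ
Reaction II:
  Bonds broken (reactants):
    C-H: 4 × 406 = 1624
    C=C: 1 × 639 = 639
    Cl-Cl: 1 × 237 = 237
    Σ(broken) = 2500 kJ
  Bonds formed (products):
    C-C: 1 × 335 = 335
    C-Cl: 2 × 340 = 680
    C-H: 4 × 406 = 1624
    Σ(formed) = 2639 kJ
  ΔH_II = 2500 − 2639 = −139 kJ
ΔH_I − ΔH_II = +407 kJ, so reaction II has the more negative ΔH; |ΔH_I − ΔH_II| = 407 kJ.

Reaction II, by 407 kJ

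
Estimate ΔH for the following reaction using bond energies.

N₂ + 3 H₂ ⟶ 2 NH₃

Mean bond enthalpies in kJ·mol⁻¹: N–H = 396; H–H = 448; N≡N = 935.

ΔH ≈ −97 kJ

Bonds broken (reactants):
  H–H: 3 × 448 = 1344
  N≡N: 1 × 935 = 935
  Σ(broken) = 2279 kJ
Bonds formed (products):
  N–H: 6 × 396 = 2376
  Σ(formed) = 2376 kJ
ΔH = Σ(broken) − Σ(formed) = 2279 − 2376 = −97 kJ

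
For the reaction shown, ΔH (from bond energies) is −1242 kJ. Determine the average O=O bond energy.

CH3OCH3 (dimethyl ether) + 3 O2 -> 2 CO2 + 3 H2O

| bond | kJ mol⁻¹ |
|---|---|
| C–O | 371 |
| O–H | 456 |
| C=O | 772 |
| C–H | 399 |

D(O=O) ≈ 482 kJ/mol

Let D be the O=O bond energy.
Σ(broken) = 6×399 + 2×371 + 3×D = 3136 + 3D
Σ(formed) = 4×772 + 6×456 = 5824
ΔH = Σ(broken) − Σ(formed) = (3136 + 3D) − (5824) = −2688 + 3D
Setting this equal to −1242 kJ gives 3D = 1446, so D = 482 kJ/mol.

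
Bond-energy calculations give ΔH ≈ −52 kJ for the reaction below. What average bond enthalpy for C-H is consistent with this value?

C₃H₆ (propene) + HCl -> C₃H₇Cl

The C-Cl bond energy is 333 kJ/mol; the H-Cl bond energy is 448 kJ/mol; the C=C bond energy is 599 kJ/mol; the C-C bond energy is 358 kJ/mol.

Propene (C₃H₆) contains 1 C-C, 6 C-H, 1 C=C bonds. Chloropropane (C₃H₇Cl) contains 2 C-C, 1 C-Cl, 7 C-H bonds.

Let D be the C-H bond energy.
Σ(broken) = 1×358 + 6×D + 1×599 + 1×448 = 1405 + 6D
Σ(formed) = 2×358 + 1×333 + 7×D = 1049 + 7D
ΔH = Σ(broken) − Σ(formed) = (1405 + 6D) − (1049 + 7D) = +356 − D
Setting this equal to −52 kJ gives D = 408 kJ/mol.

D(C-H) ≈ 408 kJ/mol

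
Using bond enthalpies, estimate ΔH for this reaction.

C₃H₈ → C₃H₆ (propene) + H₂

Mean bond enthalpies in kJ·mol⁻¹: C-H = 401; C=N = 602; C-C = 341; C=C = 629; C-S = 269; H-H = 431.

Bonds broken (reactants):
  C-C: 2 × 341 = 682
  C-H: 8 × 401 = 3208
  Σ(broken) = 3890 kJ
Bonds formed (products):
  C-C: 1 × 341 = 341
  C-H: 6 × 401 = 2406
  C=C: 1 × 629 = 629
  H-H: 1 × 431 = 431
  Σ(formed) = 3807 kJ
ΔH = Σ(broken) − Σ(formed) = 3890 − 3807 = +83 kJ

ΔH ≈ +83 kJ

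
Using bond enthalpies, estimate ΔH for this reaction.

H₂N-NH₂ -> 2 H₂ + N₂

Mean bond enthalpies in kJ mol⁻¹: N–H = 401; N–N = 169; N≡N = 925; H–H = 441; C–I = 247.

ΔH ≈ −34 kJ

Bonds broken (reactants):
  N–H: 4 × 401 = 1604
  N–N: 1 × 169 = 169
  Σ(broken) = 1773 kJ
Bonds formed (products):
  H–H: 2 × 441 = 882
  N≡N: 1 × 925 = 925
  Σ(formed) = 1807 kJ
ΔH = Σ(broken) − Σ(formed) = 1773 − 1807 = −34 kJ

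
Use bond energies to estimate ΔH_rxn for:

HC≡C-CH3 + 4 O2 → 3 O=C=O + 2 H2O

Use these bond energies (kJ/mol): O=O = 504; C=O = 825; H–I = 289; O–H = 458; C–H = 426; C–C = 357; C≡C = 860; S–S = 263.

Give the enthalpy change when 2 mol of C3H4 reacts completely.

Bonds broken (reactants):
  C≡C: 1 × 860 = 860
  C–C: 1 × 357 = 357
  C–H: 4 × 426 = 1704
  O=O: 4 × 504 = 2016
  Σ(broken) = 4937 kJ
Bonds formed (products):
  C=O: 6 × 825 = 4950
  O–H: 4 × 458 = 1832
  Σ(formed) = 6782 kJ
ΔH = Σ(broken) − Σ(formed) = 4937 − 6782 = −1845 kJ
For 2× the reaction as written: 2 × (−1845) = −3690 kJ

ΔH = −3690 kJ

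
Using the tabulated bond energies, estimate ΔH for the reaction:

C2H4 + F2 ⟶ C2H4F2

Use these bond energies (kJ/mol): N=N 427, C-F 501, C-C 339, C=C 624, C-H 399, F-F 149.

ΔH ≈ −568 kJ

Bonds broken (reactants):
  C-H: 4 × 399 = 1596
  C=C: 1 × 624 = 624
  F-F: 1 × 149 = 149
  Σ(broken) = 2369 kJ
Bonds formed (products):
  C-C: 1 × 339 = 339
  C-F: 2 × 501 = 1002
  C-H: 4 × 399 = 1596
  Σ(formed) = 2937 kJ
ΔH = Σ(broken) − Σ(formed) = 2369 − 2937 = −568 kJ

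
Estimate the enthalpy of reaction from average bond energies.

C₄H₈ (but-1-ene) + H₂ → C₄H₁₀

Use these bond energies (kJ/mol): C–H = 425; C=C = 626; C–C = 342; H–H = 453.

Bonds broken (reactants):
  C–C: 2 × 342 = 684
  C–H: 8 × 425 = 3400
  C=C: 1 × 626 = 626
  H–H: 1 × 453 = 453
  Σ(broken) = 5163 kJ
Bonds formed (products):
  C–C: 3 × 342 = 1026
  C–H: 10 × 425 = 4250
  Σ(formed) = 5276 kJ
ΔH = Σ(broken) − Σ(formed) = 5163 − 5276 = −113 kJ

ΔH ≈ −113 kJ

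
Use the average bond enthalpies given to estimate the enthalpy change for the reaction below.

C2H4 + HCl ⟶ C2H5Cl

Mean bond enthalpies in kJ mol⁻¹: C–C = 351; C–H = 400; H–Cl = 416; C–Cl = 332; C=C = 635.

ΔH ≈ −32 kJ

Bonds broken (reactants):
  C–H: 4 × 400 = 1600
  C=C: 1 × 635 = 635
  H–Cl: 1 × 416 = 416
  Σ(broken) = 2651 kJ
Bonds formed (products):
  C–C: 1 × 351 = 351
  C–Cl: 1 × 332 = 332
  C–H: 5 × 400 = 2000
  Σ(formed) = 2683 kJ
ΔH = Σ(broken) − Σ(formed) = 2651 − 2683 = −32 kJ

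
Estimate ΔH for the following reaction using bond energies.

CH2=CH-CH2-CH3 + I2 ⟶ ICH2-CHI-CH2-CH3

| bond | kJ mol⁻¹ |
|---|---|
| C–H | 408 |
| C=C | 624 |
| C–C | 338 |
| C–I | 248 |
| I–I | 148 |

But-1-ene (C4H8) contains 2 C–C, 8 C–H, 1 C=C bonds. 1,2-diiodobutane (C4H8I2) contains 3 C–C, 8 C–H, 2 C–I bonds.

Bonds broken (reactants):
  C–C: 2 × 338 = 676
  C–H: 8 × 408 = 3264
  C=C: 1 × 624 = 624
  I–I: 1 × 148 = 148
  Σ(broken) = 4712 kJ
Bonds formed (products):
  C–C: 3 × 338 = 1014
  C–H: 8 × 408 = 3264
  C–I: 2 × 248 = 496
  Σ(formed) = 4774 kJ
ΔH = Σ(broken) − Σ(formed) = 4712 − 4774 = −62 kJ

ΔH ≈ −62 kJ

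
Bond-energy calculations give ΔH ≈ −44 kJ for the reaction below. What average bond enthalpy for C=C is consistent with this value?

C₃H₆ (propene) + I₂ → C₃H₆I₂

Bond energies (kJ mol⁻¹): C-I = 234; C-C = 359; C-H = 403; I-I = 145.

Let D be the C=C bond energy.
Σ(broken) = 1×359 + 6×403 + 1×D + 1×145 = 2922 + D
Σ(formed) = 2×359 + 6×403 + 2×234 = 3604
ΔH = Σ(broken) − Σ(formed) = (2922 + D) − (3604) = −682 + D
Setting this equal to −44 kJ gives D = 638 kJ/mol.

D(C=C) ≈ 638 kJ/mol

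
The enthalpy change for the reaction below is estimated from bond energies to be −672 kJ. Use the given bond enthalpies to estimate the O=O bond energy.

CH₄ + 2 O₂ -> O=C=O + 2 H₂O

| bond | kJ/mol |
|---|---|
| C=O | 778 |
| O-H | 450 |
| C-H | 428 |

D(O=O) ≈ 486 kJ/mol

Let D be the O=O bond energy.
Σ(broken) = 4×428 + 2×D = 1712 + 2D
Σ(formed) = 2×778 + 4×450 = 3356
ΔH = Σ(broken) − Σ(formed) = (1712 + 2D) − (3356) = −1644 + 2D
Setting this equal to −672 kJ gives 2D = 972, so D = 486 kJ/mol.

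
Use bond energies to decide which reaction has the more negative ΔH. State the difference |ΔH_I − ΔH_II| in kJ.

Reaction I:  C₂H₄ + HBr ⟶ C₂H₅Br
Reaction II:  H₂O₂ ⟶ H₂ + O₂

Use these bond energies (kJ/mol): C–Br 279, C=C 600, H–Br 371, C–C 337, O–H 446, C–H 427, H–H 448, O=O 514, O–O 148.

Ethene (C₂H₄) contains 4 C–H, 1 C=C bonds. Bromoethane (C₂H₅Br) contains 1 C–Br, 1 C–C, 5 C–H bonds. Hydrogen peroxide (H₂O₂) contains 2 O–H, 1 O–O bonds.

Reaction I, by 150 kJ

Reaction I:
  Bonds broken (reactants):
    C–H: 4 × 427 = 1708
    C=C: 1 × 600 = 600
    H–Br: 1 × 371 = 371
    Σ(broken) = 2679 kJ
  Bonds formed (products):
    C–Br: 1 × 279 = 279
    C–C: 1 × 337 = 337
    C–H: 5 × 427 = 2135
    Σ(formed) = 2751 kJ
  ΔH_I = 2679 − 2751 = −72 kJ
Reaction II:
  Bonds broken (reactants):
    O–H: 2 × 446 = 892
    O–O: 1 × 148 = 148
    Σ(broken) = 1040 kJ
  Bonds formed (products):
    H–H: 1 × 448 = 448
    O=O: 1 × 514 = 514
    Σ(formed) = 962 kJ
  ΔH_II = 1040 − 962 = +78 kJ
ΔH_I − ΔH_II = −150 kJ, so reaction I has the more negative ΔH; |ΔH_I − ΔH_II| = 150 kJ.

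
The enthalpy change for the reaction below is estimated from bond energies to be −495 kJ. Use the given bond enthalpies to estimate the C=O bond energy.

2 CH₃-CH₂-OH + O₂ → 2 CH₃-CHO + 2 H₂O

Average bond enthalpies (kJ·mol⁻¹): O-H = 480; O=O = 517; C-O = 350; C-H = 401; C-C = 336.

D(C=O) ≈ 777 kJ/mol

Let D be the C=O bond energy.
Σ(broken) = 2×336 + 10×401 + 2×350 + 2×480 + 1×517 = 6859
Σ(formed) = 2×336 + 8×401 + 2×D + 4×480 = 5800 + 2D
ΔH = Σ(broken) − Σ(formed) = (6859) − (5800 + 2D) = +1059 − 2D
Setting this equal to −495 kJ gives 2D = 1554, so D = 777 kJ/mol.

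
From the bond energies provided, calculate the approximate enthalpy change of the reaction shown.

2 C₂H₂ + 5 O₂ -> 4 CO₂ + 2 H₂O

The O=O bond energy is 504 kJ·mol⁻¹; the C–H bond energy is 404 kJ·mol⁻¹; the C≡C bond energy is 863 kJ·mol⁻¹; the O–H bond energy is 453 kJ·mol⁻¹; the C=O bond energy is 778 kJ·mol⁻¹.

ΔH ≈ −2174 kJ

Bonds broken (reactants):
  C≡C: 2 × 863 = 1726
  C–H: 4 × 404 = 1616
  O=O: 5 × 504 = 2520
  Σ(broken) = 5862 kJ
Bonds formed (products):
  C=O: 8 × 778 = 6224
  O–H: 4 × 453 = 1812
  Σ(formed) = 8036 kJ
ΔH = Σ(broken) − Σ(formed) = 5862 − 8036 = −2174 kJ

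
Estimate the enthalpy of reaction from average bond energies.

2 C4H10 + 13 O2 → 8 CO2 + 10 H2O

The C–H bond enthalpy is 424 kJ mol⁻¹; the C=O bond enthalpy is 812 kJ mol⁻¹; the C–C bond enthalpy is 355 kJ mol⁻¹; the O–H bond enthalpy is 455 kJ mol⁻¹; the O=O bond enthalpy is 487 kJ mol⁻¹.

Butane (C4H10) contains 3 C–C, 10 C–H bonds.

Bonds broken (reactants):
  C–C: 6 × 355 = 2130
  C–H: 20 × 424 = 8480
  O=O: 13 × 487 = 6331
  Σ(broken) = 16941 kJ
Bonds formed (products):
  C=O: 16 × 812 = 12992
  O–H: 20 × 455 = 9100
  Σ(formed) = 22092 kJ
ΔH = Σ(broken) − Σ(formed) = 16941 − 22092 = −5151 kJ

ΔH ≈ −5151 kJ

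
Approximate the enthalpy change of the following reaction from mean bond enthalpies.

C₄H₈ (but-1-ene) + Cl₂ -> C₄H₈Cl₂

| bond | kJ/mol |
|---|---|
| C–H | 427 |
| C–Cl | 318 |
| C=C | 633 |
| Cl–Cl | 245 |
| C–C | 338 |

Bonds broken (reactants):
  C–C: 2 × 338 = 676
  C–H: 8 × 427 = 3416
  C=C: 1 × 633 = 633
  Cl–Cl: 1 × 245 = 245
  Σ(broken) = 4970 kJ
Bonds formed (products):
  C–C: 3 × 338 = 1014
  C–Cl: 2 × 318 = 636
  C–H: 8 × 427 = 3416
  Σ(formed) = 5066 kJ
ΔH = Σ(broken) − Σ(formed) = 4970 − 5066 = −96 kJ

ΔH ≈ −96 kJ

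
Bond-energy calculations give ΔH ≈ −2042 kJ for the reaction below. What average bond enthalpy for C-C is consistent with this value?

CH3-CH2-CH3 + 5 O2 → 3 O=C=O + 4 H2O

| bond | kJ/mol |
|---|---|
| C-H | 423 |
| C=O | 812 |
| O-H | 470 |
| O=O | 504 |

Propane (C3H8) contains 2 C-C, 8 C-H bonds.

D(C-C) ≈ 343 kJ/mol

Let D be the C-C bond energy.
Σ(broken) = 2×D + 8×423 + 5×504 = 5904 + 2D
Σ(formed) = 6×812 + 8×470 = 8632
ΔH = Σ(broken) − Σ(formed) = (5904 + 2D) − (8632) = −2728 + 2D
Setting this equal to −2042 kJ gives 2D = 686, so D = 343 kJ/mol.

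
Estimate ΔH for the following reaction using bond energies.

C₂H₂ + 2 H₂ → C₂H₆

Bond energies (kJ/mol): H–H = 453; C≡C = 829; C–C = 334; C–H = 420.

Bonds broken (reactants):
  C≡C: 1 × 829 = 829
  C–H: 2 × 420 = 840
  H–H: 2 × 453 = 906
  Σ(broken) = 2575 kJ
Bonds formed (products):
  C–C: 1 × 334 = 334
  C–H: 6 × 420 = 2520
  Σ(formed) = 2854 kJ
ΔH = Σ(broken) − Σ(formed) = 2575 − 2854 = −279 kJ

ΔH ≈ −279 kJ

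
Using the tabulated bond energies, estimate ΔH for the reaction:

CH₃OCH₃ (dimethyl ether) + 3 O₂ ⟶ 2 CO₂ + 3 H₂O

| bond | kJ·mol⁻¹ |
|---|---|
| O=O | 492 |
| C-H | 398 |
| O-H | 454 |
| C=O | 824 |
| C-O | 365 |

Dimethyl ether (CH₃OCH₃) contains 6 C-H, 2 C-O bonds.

Bonds broken (reactants):
  C-H: 6 × 398 = 2388
  C-O: 2 × 365 = 730
  O=O: 3 × 492 = 1476
  Σ(broken) = 4594 kJ
Bonds formed (products):
  C=O: 4 × 824 = 3296
  O-H: 6 × 454 = 2724
  Σ(formed) = 6020 kJ
ΔH = Σ(broken) − Σ(formed) = 4594 − 6020 = −1426 kJ

ΔH ≈ −1426 kJ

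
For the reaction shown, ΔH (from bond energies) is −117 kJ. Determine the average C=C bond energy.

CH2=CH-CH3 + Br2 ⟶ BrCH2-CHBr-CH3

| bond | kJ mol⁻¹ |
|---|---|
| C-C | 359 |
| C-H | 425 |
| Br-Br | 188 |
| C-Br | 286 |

D(C=C) ≈ 626 kJ/mol

Let D be the C=C bond energy.
Σ(broken) = 1×188 + 1×359 + 6×425 + 1×D = 3097 + D
Σ(formed) = 2×286 + 2×359 + 6×425 = 3840
ΔH = Σ(broken) − Σ(formed) = (3097 + D) − (3840) = −743 + D
Setting this equal to −117 kJ gives D = 626 kJ/mol.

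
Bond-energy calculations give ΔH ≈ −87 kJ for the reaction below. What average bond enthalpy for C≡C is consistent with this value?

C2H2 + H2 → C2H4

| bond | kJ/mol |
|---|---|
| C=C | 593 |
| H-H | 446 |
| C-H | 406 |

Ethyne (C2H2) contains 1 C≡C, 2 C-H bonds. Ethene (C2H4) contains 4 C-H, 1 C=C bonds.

Let D be the C≡C bond energy.
Σ(broken) = 1×D + 2×406 + 1×446 = 1258 + D
Σ(formed) = 4×406 + 1×593 = 2217
ΔH = Σ(broken) − Σ(formed) = (1258 + D) − (2217) = −959 + D
Setting this equal to −87 kJ gives D = 872 kJ/mol.

D(C≡C) ≈ 872 kJ/mol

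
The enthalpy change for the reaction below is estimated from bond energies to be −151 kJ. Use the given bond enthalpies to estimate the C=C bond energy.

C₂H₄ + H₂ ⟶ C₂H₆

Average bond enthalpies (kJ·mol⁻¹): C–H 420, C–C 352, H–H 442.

D(C=C) ≈ 599 kJ/mol

Let D be the C=C bond energy.
Σ(broken) = 4×420 + 1×D + 1×442 = 2122 + D
Σ(formed) = 1×352 + 6×420 = 2872
ΔH = Σ(broken) − Σ(formed) = (2122 + D) − (2872) = −750 + D
Setting this equal to −151 kJ gives D = 599 kJ/mol.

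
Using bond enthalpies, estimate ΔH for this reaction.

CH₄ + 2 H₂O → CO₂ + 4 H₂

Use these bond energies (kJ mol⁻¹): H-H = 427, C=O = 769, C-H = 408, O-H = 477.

Bonds broken (reactants):
  C-H: 4 × 408 = 1632
  O-H: 4 × 477 = 1908
  Σ(broken) = 3540 kJ
Bonds formed (products):
  C=O: 2 × 769 = 1538
  H-H: 4 × 427 = 1708
  Σ(formed) = 3246 kJ
ΔH = Σ(broken) − Σ(formed) = 3540 − 3246 = +294 kJ

ΔH ≈ +294 kJ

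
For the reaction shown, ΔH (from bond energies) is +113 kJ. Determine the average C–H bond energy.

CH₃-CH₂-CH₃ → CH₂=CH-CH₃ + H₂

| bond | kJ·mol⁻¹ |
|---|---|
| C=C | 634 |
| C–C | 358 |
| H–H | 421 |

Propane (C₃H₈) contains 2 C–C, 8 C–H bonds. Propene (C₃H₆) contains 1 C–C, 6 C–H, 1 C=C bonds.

Let D be the C–H bond energy.
Σ(broken) = 2×358 + 8×D = 716 + 8D
Σ(formed) = 1×358 + 6×D + 1×634 + 1×421 = 1413 + 6D
ΔH = Σ(broken) − Σ(formed) = (716 + 8D) − (1413 + 6D) = −697 + 2D
Setting this equal to +113 kJ gives 2D = 810, so D = 405 kJ/mol.

D(C–H) ≈ 405 kJ/mol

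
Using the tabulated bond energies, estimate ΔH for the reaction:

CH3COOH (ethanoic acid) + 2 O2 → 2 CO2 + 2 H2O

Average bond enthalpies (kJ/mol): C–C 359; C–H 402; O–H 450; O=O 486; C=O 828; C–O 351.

ΔH ≈ −946 kJ

Bonds broken (reactants):
  C–C: 1 × 359 = 359
  C–H: 3 × 402 = 1206
  C–O: 1 × 351 = 351
  C=O: 1 × 828 = 828
  O–H: 1 × 450 = 450
  O=O: 2 × 486 = 972
  Σ(broken) = 4166 kJ
Bonds formed (products):
  C=O: 4 × 828 = 3312
  O–H: 4 × 450 = 1800
  Σ(formed) = 5112 kJ
ΔH = Σ(broken) − Σ(formed) = 4166 − 5112 = −946 kJ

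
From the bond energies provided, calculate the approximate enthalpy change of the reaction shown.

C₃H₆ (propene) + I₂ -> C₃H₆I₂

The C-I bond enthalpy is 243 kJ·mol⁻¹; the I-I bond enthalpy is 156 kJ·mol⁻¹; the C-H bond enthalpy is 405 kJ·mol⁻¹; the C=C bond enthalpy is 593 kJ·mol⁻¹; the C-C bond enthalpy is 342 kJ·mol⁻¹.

Bonds broken (reactants):
  C-C: 1 × 342 = 342
  C-H: 6 × 405 = 2430
  C=C: 1 × 593 = 593
  I-I: 1 × 156 = 156
  Σ(broken) = 3521 kJ
Bonds formed (products):
  C-C: 2 × 342 = 684
  C-H: 6 × 405 = 2430
  C-I: 2 × 243 = 486
  Σ(formed) = 3600 kJ
ΔH = Σ(broken) − Σ(formed) = 3521 − 3600 = −79 kJ

ΔH ≈ −79 kJ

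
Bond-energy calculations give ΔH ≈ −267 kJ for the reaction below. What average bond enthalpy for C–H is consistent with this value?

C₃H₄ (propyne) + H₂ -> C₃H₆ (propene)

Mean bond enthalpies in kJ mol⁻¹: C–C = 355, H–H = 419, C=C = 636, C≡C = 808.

Let D be the C–H bond energy.
Σ(broken) = 1×808 + 1×355 + 4×D + 1×419 = 1582 + 4D
Σ(formed) = 1×355 + 6×D + 1×636 = 991 + 6D
ΔH = Σ(broken) − Σ(formed) = (1582 + 4D) − (991 + 6D) = +591 − 2D
Setting this equal to −267 kJ gives 2D = 858, so D = 429 kJ/mol.

D(C–H) ≈ 429 kJ/mol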